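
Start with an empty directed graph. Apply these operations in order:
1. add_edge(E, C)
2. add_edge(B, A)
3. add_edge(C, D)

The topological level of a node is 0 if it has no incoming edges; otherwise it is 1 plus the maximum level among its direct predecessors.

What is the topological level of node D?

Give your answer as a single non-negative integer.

Answer: 2

Derivation:
Op 1: add_edge(E, C). Edges now: 1
Op 2: add_edge(B, A). Edges now: 2
Op 3: add_edge(C, D). Edges now: 3
Compute levels (Kahn BFS):
  sources (in-degree 0): B, E
  process B: level=0
    B->A: in-degree(A)=0, level(A)=1, enqueue
  process E: level=0
    E->C: in-degree(C)=0, level(C)=1, enqueue
  process A: level=1
  process C: level=1
    C->D: in-degree(D)=0, level(D)=2, enqueue
  process D: level=2
All levels: A:1, B:0, C:1, D:2, E:0
level(D) = 2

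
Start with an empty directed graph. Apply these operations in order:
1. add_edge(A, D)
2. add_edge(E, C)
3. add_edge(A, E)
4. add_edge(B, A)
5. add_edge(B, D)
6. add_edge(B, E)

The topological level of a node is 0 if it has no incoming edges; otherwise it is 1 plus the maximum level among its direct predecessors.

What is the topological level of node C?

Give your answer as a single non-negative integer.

Answer: 3

Derivation:
Op 1: add_edge(A, D). Edges now: 1
Op 2: add_edge(E, C). Edges now: 2
Op 3: add_edge(A, E). Edges now: 3
Op 4: add_edge(B, A). Edges now: 4
Op 5: add_edge(B, D). Edges now: 5
Op 6: add_edge(B, E). Edges now: 6
Compute levels (Kahn BFS):
  sources (in-degree 0): B
  process B: level=0
    B->A: in-degree(A)=0, level(A)=1, enqueue
    B->D: in-degree(D)=1, level(D)>=1
    B->E: in-degree(E)=1, level(E)>=1
  process A: level=1
    A->D: in-degree(D)=0, level(D)=2, enqueue
    A->E: in-degree(E)=0, level(E)=2, enqueue
  process D: level=2
  process E: level=2
    E->C: in-degree(C)=0, level(C)=3, enqueue
  process C: level=3
All levels: A:1, B:0, C:3, D:2, E:2
level(C) = 3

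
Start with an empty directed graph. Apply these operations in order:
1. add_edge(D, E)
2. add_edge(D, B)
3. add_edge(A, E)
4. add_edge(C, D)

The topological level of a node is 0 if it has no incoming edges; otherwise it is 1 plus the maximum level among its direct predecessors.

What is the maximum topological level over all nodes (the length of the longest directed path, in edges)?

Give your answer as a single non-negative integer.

Answer: 2

Derivation:
Op 1: add_edge(D, E). Edges now: 1
Op 2: add_edge(D, B). Edges now: 2
Op 3: add_edge(A, E). Edges now: 3
Op 4: add_edge(C, D). Edges now: 4
Compute levels (Kahn BFS):
  sources (in-degree 0): A, C
  process A: level=0
    A->E: in-degree(E)=1, level(E)>=1
  process C: level=0
    C->D: in-degree(D)=0, level(D)=1, enqueue
  process D: level=1
    D->B: in-degree(B)=0, level(B)=2, enqueue
    D->E: in-degree(E)=0, level(E)=2, enqueue
  process B: level=2
  process E: level=2
All levels: A:0, B:2, C:0, D:1, E:2
max level = 2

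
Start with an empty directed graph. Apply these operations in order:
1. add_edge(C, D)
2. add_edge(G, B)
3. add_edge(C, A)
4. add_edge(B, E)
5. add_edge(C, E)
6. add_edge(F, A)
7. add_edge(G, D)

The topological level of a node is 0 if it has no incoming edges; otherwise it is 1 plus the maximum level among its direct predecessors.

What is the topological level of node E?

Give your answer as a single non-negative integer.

Answer: 2

Derivation:
Op 1: add_edge(C, D). Edges now: 1
Op 2: add_edge(G, B). Edges now: 2
Op 3: add_edge(C, A). Edges now: 3
Op 4: add_edge(B, E). Edges now: 4
Op 5: add_edge(C, E). Edges now: 5
Op 6: add_edge(F, A). Edges now: 6
Op 7: add_edge(G, D). Edges now: 7
Compute levels (Kahn BFS):
  sources (in-degree 0): C, F, G
  process C: level=0
    C->A: in-degree(A)=1, level(A)>=1
    C->D: in-degree(D)=1, level(D)>=1
    C->E: in-degree(E)=1, level(E)>=1
  process F: level=0
    F->A: in-degree(A)=0, level(A)=1, enqueue
  process G: level=0
    G->B: in-degree(B)=0, level(B)=1, enqueue
    G->D: in-degree(D)=0, level(D)=1, enqueue
  process A: level=1
  process B: level=1
    B->E: in-degree(E)=0, level(E)=2, enqueue
  process D: level=1
  process E: level=2
All levels: A:1, B:1, C:0, D:1, E:2, F:0, G:0
level(E) = 2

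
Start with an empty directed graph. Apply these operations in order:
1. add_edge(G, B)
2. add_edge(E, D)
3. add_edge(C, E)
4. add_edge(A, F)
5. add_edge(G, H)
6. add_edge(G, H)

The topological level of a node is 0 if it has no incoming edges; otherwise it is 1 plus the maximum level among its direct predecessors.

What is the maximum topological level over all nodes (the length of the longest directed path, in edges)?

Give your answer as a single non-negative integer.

Answer: 2

Derivation:
Op 1: add_edge(G, B). Edges now: 1
Op 2: add_edge(E, D). Edges now: 2
Op 3: add_edge(C, E). Edges now: 3
Op 4: add_edge(A, F). Edges now: 4
Op 5: add_edge(G, H). Edges now: 5
Op 6: add_edge(G, H) (duplicate, no change). Edges now: 5
Compute levels (Kahn BFS):
  sources (in-degree 0): A, C, G
  process A: level=0
    A->F: in-degree(F)=0, level(F)=1, enqueue
  process C: level=0
    C->E: in-degree(E)=0, level(E)=1, enqueue
  process G: level=0
    G->B: in-degree(B)=0, level(B)=1, enqueue
    G->H: in-degree(H)=0, level(H)=1, enqueue
  process F: level=1
  process E: level=1
    E->D: in-degree(D)=0, level(D)=2, enqueue
  process B: level=1
  process H: level=1
  process D: level=2
All levels: A:0, B:1, C:0, D:2, E:1, F:1, G:0, H:1
max level = 2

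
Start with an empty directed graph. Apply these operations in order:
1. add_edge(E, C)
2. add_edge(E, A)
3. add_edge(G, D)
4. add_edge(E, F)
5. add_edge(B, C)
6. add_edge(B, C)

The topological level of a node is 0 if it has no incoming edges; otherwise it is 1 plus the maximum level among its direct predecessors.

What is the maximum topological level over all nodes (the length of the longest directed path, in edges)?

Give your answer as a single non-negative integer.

Op 1: add_edge(E, C). Edges now: 1
Op 2: add_edge(E, A). Edges now: 2
Op 3: add_edge(G, D). Edges now: 3
Op 4: add_edge(E, F). Edges now: 4
Op 5: add_edge(B, C). Edges now: 5
Op 6: add_edge(B, C) (duplicate, no change). Edges now: 5
Compute levels (Kahn BFS):
  sources (in-degree 0): B, E, G
  process B: level=0
    B->C: in-degree(C)=1, level(C)>=1
  process E: level=0
    E->A: in-degree(A)=0, level(A)=1, enqueue
    E->C: in-degree(C)=0, level(C)=1, enqueue
    E->F: in-degree(F)=0, level(F)=1, enqueue
  process G: level=0
    G->D: in-degree(D)=0, level(D)=1, enqueue
  process A: level=1
  process C: level=1
  process F: level=1
  process D: level=1
All levels: A:1, B:0, C:1, D:1, E:0, F:1, G:0
max level = 1

Answer: 1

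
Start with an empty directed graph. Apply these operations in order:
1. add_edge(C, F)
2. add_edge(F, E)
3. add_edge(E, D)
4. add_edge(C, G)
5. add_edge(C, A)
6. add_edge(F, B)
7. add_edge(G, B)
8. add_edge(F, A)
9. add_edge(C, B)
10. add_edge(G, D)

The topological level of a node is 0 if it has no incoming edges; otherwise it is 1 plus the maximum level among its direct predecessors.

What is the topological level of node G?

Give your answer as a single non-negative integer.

Op 1: add_edge(C, F). Edges now: 1
Op 2: add_edge(F, E). Edges now: 2
Op 3: add_edge(E, D). Edges now: 3
Op 4: add_edge(C, G). Edges now: 4
Op 5: add_edge(C, A). Edges now: 5
Op 6: add_edge(F, B). Edges now: 6
Op 7: add_edge(G, B). Edges now: 7
Op 8: add_edge(F, A). Edges now: 8
Op 9: add_edge(C, B). Edges now: 9
Op 10: add_edge(G, D). Edges now: 10
Compute levels (Kahn BFS):
  sources (in-degree 0): C
  process C: level=0
    C->A: in-degree(A)=1, level(A)>=1
    C->B: in-degree(B)=2, level(B)>=1
    C->F: in-degree(F)=0, level(F)=1, enqueue
    C->G: in-degree(G)=0, level(G)=1, enqueue
  process F: level=1
    F->A: in-degree(A)=0, level(A)=2, enqueue
    F->B: in-degree(B)=1, level(B)>=2
    F->E: in-degree(E)=0, level(E)=2, enqueue
  process G: level=1
    G->B: in-degree(B)=0, level(B)=2, enqueue
    G->D: in-degree(D)=1, level(D)>=2
  process A: level=2
  process E: level=2
    E->D: in-degree(D)=0, level(D)=3, enqueue
  process B: level=2
  process D: level=3
All levels: A:2, B:2, C:0, D:3, E:2, F:1, G:1
level(G) = 1

Answer: 1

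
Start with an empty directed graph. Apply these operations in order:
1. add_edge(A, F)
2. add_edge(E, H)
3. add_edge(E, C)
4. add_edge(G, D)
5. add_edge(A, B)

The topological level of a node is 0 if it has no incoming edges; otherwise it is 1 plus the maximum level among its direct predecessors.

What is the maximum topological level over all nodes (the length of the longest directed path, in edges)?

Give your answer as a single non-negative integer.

Op 1: add_edge(A, F). Edges now: 1
Op 2: add_edge(E, H). Edges now: 2
Op 3: add_edge(E, C). Edges now: 3
Op 4: add_edge(G, D). Edges now: 4
Op 5: add_edge(A, B). Edges now: 5
Compute levels (Kahn BFS):
  sources (in-degree 0): A, E, G
  process A: level=0
    A->B: in-degree(B)=0, level(B)=1, enqueue
    A->F: in-degree(F)=0, level(F)=1, enqueue
  process E: level=0
    E->C: in-degree(C)=0, level(C)=1, enqueue
    E->H: in-degree(H)=0, level(H)=1, enqueue
  process G: level=0
    G->D: in-degree(D)=0, level(D)=1, enqueue
  process B: level=1
  process F: level=1
  process C: level=1
  process H: level=1
  process D: level=1
All levels: A:0, B:1, C:1, D:1, E:0, F:1, G:0, H:1
max level = 1

Answer: 1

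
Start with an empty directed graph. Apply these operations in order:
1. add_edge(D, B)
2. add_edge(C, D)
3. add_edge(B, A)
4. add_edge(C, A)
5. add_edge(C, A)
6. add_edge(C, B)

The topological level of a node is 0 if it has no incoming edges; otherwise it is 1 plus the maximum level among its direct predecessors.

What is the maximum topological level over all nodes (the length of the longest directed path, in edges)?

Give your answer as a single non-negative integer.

Op 1: add_edge(D, B). Edges now: 1
Op 2: add_edge(C, D). Edges now: 2
Op 3: add_edge(B, A). Edges now: 3
Op 4: add_edge(C, A). Edges now: 4
Op 5: add_edge(C, A) (duplicate, no change). Edges now: 4
Op 6: add_edge(C, B). Edges now: 5
Compute levels (Kahn BFS):
  sources (in-degree 0): C
  process C: level=0
    C->A: in-degree(A)=1, level(A)>=1
    C->B: in-degree(B)=1, level(B)>=1
    C->D: in-degree(D)=0, level(D)=1, enqueue
  process D: level=1
    D->B: in-degree(B)=0, level(B)=2, enqueue
  process B: level=2
    B->A: in-degree(A)=0, level(A)=3, enqueue
  process A: level=3
All levels: A:3, B:2, C:0, D:1
max level = 3

Answer: 3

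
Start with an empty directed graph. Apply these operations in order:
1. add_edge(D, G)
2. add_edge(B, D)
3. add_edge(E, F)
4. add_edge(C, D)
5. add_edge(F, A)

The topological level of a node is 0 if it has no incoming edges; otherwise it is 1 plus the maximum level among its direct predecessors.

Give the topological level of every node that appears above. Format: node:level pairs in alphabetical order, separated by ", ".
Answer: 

Op 1: add_edge(D, G). Edges now: 1
Op 2: add_edge(B, D). Edges now: 2
Op 3: add_edge(E, F). Edges now: 3
Op 4: add_edge(C, D). Edges now: 4
Op 5: add_edge(F, A). Edges now: 5
Compute levels (Kahn BFS):
  sources (in-degree 0): B, C, E
  process B: level=0
    B->D: in-degree(D)=1, level(D)>=1
  process C: level=0
    C->D: in-degree(D)=0, level(D)=1, enqueue
  process E: level=0
    E->F: in-degree(F)=0, level(F)=1, enqueue
  process D: level=1
    D->G: in-degree(G)=0, level(G)=2, enqueue
  process F: level=1
    F->A: in-degree(A)=0, level(A)=2, enqueue
  process G: level=2
  process A: level=2
All levels: A:2, B:0, C:0, D:1, E:0, F:1, G:2

Answer: A:2, B:0, C:0, D:1, E:0, F:1, G:2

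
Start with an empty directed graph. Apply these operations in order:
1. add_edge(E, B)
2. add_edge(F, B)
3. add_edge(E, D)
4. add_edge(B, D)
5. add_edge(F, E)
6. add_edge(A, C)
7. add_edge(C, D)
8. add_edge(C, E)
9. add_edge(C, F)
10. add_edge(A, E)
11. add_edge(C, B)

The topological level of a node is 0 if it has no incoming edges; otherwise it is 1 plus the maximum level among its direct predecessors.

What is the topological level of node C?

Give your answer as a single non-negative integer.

Op 1: add_edge(E, B). Edges now: 1
Op 2: add_edge(F, B). Edges now: 2
Op 3: add_edge(E, D). Edges now: 3
Op 4: add_edge(B, D). Edges now: 4
Op 5: add_edge(F, E). Edges now: 5
Op 6: add_edge(A, C). Edges now: 6
Op 7: add_edge(C, D). Edges now: 7
Op 8: add_edge(C, E). Edges now: 8
Op 9: add_edge(C, F). Edges now: 9
Op 10: add_edge(A, E). Edges now: 10
Op 11: add_edge(C, B). Edges now: 11
Compute levels (Kahn BFS):
  sources (in-degree 0): A
  process A: level=0
    A->C: in-degree(C)=0, level(C)=1, enqueue
    A->E: in-degree(E)=2, level(E)>=1
  process C: level=1
    C->B: in-degree(B)=2, level(B)>=2
    C->D: in-degree(D)=2, level(D)>=2
    C->E: in-degree(E)=1, level(E)>=2
    C->F: in-degree(F)=0, level(F)=2, enqueue
  process F: level=2
    F->B: in-degree(B)=1, level(B)>=3
    F->E: in-degree(E)=0, level(E)=3, enqueue
  process E: level=3
    E->B: in-degree(B)=0, level(B)=4, enqueue
    E->D: in-degree(D)=1, level(D)>=4
  process B: level=4
    B->D: in-degree(D)=0, level(D)=5, enqueue
  process D: level=5
All levels: A:0, B:4, C:1, D:5, E:3, F:2
level(C) = 1

Answer: 1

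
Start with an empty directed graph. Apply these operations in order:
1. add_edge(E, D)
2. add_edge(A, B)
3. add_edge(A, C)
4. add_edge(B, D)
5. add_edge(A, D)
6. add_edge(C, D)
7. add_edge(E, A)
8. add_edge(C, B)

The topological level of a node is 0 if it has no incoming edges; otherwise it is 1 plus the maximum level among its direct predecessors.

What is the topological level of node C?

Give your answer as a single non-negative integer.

Answer: 2

Derivation:
Op 1: add_edge(E, D). Edges now: 1
Op 2: add_edge(A, B). Edges now: 2
Op 3: add_edge(A, C). Edges now: 3
Op 4: add_edge(B, D). Edges now: 4
Op 5: add_edge(A, D). Edges now: 5
Op 6: add_edge(C, D). Edges now: 6
Op 7: add_edge(E, A). Edges now: 7
Op 8: add_edge(C, B). Edges now: 8
Compute levels (Kahn BFS):
  sources (in-degree 0): E
  process E: level=0
    E->A: in-degree(A)=0, level(A)=1, enqueue
    E->D: in-degree(D)=3, level(D)>=1
  process A: level=1
    A->B: in-degree(B)=1, level(B)>=2
    A->C: in-degree(C)=0, level(C)=2, enqueue
    A->D: in-degree(D)=2, level(D)>=2
  process C: level=2
    C->B: in-degree(B)=0, level(B)=3, enqueue
    C->D: in-degree(D)=1, level(D)>=3
  process B: level=3
    B->D: in-degree(D)=0, level(D)=4, enqueue
  process D: level=4
All levels: A:1, B:3, C:2, D:4, E:0
level(C) = 2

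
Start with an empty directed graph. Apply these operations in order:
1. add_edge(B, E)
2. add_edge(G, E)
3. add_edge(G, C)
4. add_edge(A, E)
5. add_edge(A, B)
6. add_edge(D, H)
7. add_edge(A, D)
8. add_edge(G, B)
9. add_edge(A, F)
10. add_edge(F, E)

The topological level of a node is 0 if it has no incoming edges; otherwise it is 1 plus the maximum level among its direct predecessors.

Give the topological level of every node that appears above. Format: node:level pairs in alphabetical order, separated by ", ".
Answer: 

Op 1: add_edge(B, E). Edges now: 1
Op 2: add_edge(G, E). Edges now: 2
Op 3: add_edge(G, C). Edges now: 3
Op 4: add_edge(A, E). Edges now: 4
Op 5: add_edge(A, B). Edges now: 5
Op 6: add_edge(D, H). Edges now: 6
Op 7: add_edge(A, D). Edges now: 7
Op 8: add_edge(G, B). Edges now: 8
Op 9: add_edge(A, F). Edges now: 9
Op 10: add_edge(F, E). Edges now: 10
Compute levels (Kahn BFS):
  sources (in-degree 0): A, G
  process A: level=0
    A->B: in-degree(B)=1, level(B)>=1
    A->D: in-degree(D)=0, level(D)=1, enqueue
    A->E: in-degree(E)=3, level(E)>=1
    A->F: in-degree(F)=0, level(F)=1, enqueue
  process G: level=0
    G->B: in-degree(B)=0, level(B)=1, enqueue
    G->C: in-degree(C)=0, level(C)=1, enqueue
    G->E: in-degree(E)=2, level(E)>=1
  process D: level=1
    D->H: in-degree(H)=0, level(H)=2, enqueue
  process F: level=1
    F->E: in-degree(E)=1, level(E)>=2
  process B: level=1
    B->E: in-degree(E)=0, level(E)=2, enqueue
  process C: level=1
  process H: level=2
  process E: level=2
All levels: A:0, B:1, C:1, D:1, E:2, F:1, G:0, H:2

Answer: A:0, B:1, C:1, D:1, E:2, F:1, G:0, H:2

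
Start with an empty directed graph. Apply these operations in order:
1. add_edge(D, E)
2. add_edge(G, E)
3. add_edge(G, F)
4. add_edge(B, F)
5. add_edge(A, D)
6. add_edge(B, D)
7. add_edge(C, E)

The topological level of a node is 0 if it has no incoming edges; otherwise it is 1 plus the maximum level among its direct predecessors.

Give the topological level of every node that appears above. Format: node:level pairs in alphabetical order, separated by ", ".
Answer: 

Op 1: add_edge(D, E). Edges now: 1
Op 2: add_edge(G, E). Edges now: 2
Op 3: add_edge(G, F). Edges now: 3
Op 4: add_edge(B, F). Edges now: 4
Op 5: add_edge(A, D). Edges now: 5
Op 6: add_edge(B, D). Edges now: 6
Op 7: add_edge(C, E). Edges now: 7
Compute levels (Kahn BFS):
  sources (in-degree 0): A, B, C, G
  process A: level=0
    A->D: in-degree(D)=1, level(D)>=1
  process B: level=0
    B->D: in-degree(D)=0, level(D)=1, enqueue
    B->F: in-degree(F)=1, level(F)>=1
  process C: level=0
    C->E: in-degree(E)=2, level(E)>=1
  process G: level=0
    G->E: in-degree(E)=1, level(E)>=1
    G->F: in-degree(F)=0, level(F)=1, enqueue
  process D: level=1
    D->E: in-degree(E)=0, level(E)=2, enqueue
  process F: level=1
  process E: level=2
All levels: A:0, B:0, C:0, D:1, E:2, F:1, G:0

Answer: A:0, B:0, C:0, D:1, E:2, F:1, G:0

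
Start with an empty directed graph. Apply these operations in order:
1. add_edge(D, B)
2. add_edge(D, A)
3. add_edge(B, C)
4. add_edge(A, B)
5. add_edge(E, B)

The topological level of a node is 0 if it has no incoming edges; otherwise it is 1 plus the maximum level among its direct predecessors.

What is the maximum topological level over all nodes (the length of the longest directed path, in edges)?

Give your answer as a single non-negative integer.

Answer: 3

Derivation:
Op 1: add_edge(D, B). Edges now: 1
Op 2: add_edge(D, A). Edges now: 2
Op 3: add_edge(B, C). Edges now: 3
Op 4: add_edge(A, B). Edges now: 4
Op 5: add_edge(E, B). Edges now: 5
Compute levels (Kahn BFS):
  sources (in-degree 0): D, E
  process D: level=0
    D->A: in-degree(A)=0, level(A)=1, enqueue
    D->B: in-degree(B)=2, level(B)>=1
  process E: level=0
    E->B: in-degree(B)=1, level(B)>=1
  process A: level=1
    A->B: in-degree(B)=0, level(B)=2, enqueue
  process B: level=2
    B->C: in-degree(C)=0, level(C)=3, enqueue
  process C: level=3
All levels: A:1, B:2, C:3, D:0, E:0
max level = 3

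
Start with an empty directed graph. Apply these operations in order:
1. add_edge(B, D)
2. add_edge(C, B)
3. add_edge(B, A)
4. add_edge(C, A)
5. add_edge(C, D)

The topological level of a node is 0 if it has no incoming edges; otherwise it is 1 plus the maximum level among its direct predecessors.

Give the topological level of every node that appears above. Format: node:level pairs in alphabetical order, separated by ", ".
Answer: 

Answer: A:2, B:1, C:0, D:2

Derivation:
Op 1: add_edge(B, D). Edges now: 1
Op 2: add_edge(C, B). Edges now: 2
Op 3: add_edge(B, A). Edges now: 3
Op 4: add_edge(C, A). Edges now: 4
Op 5: add_edge(C, D). Edges now: 5
Compute levels (Kahn BFS):
  sources (in-degree 0): C
  process C: level=0
    C->A: in-degree(A)=1, level(A)>=1
    C->B: in-degree(B)=0, level(B)=1, enqueue
    C->D: in-degree(D)=1, level(D)>=1
  process B: level=1
    B->A: in-degree(A)=0, level(A)=2, enqueue
    B->D: in-degree(D)=0, level(D)=2, enqueue
  process A: level=2
  process D: level=2
All levels: A:2, B:1, C:0, D:2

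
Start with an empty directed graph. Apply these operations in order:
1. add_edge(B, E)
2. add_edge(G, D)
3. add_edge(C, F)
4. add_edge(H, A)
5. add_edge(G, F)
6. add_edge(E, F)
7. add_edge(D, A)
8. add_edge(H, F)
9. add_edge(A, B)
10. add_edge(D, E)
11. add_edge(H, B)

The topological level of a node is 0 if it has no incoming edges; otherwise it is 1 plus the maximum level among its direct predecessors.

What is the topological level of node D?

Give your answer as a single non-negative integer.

Answer: 1

Derivation:
Op 1: add_edge(B, E). Edges now: 1
Op 2: add_edge(G, D). Edges now: 2
Op 3: add_edge(C, F). Edges now: 3
Op 4: add_edge(H, A). Edges now: 4
Op 5: add_edge(G, F). Edges now: 5
Op 6: add_edge(E, F). Edges now: 6
Op 7: add_edge(D, A). Edges now: 7
Op 8: add_edge(H, F). Edges now: 8
Op 9: add_edge(A, B). Edges now: 9
Op 10: add_edge(D, E). Edges now: 10
Op 11: add_edge(H, B). Edges now: 11
Compute levels (Kahn BFS):
  sources (in-degree 0): C, G, H
  process C: level=0
    C->F: in-degree(F)=3, level(F)>=1
  process G: level=0
    G->D: in-degree(D)=0, level(D)=1, enqueue
    G->F: in-degree(F)=2, level(F)>=1
  process H: level=0
    H->A: in-degree(A)=1, level(A)>=1
    H->B: in-degree(B)=1, level(B)>=1
    H->F: in-degree(F)=1, level(F)>=1
  process D: level=1
    D->A: in-degree(A)=0, level(A)=2, enqueue
    D->E: in-degree(E)=1, level(E)>=2
  process A: level=2
    A->B: in-degree(B)=0, level(B)=3, enqueue
  process B: level=3
    B->E: in-degree(E)=0, level(E)=4, enqueue
  process E: level=4
    E->F: in-degree(F)=0, level(F)=5, enqueue
  process F: level=5
All levels: A:2, B:3, C:0, D:1, E:4, F:5, G:0, H:0
level(D) = 1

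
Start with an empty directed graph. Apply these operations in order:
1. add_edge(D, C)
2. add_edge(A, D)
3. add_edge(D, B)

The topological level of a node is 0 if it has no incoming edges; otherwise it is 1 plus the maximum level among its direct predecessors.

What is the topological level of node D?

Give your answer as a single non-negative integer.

Op 1: add_edge(D, C). Edges now: 1
Op 2: add_edge(A, D). Edges now: 2
Op 3: add_edge(D, B). Edges now: 3
Compute levels (Kahn BFS):
  sources (in-degree 0): A
  process A: level=0
    A->D: in-degree(D)=0, level(D)=1, enqueue
  process D: level=1
    D->B: in-degree(B)=0, level(B)=2, enqueue
    D->C: in-degree(C)=0, level(C)=2, enqueue
  process B: level=2
  process C: level=2
All levels: A:0, B:2, C:2, D:1
level(D) = 1

Answer: 1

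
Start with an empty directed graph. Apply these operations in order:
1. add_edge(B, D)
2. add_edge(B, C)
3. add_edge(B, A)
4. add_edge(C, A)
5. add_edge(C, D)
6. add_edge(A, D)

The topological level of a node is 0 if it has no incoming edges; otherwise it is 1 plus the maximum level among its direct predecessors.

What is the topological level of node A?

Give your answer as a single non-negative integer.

Op 1: add_edge(B, D). Edges now: 1
Op 2: add_edge(B, C). Edges now: 2
Op 3: add_edge(B, A). Edges now: 3
Op 4: add_edge(C, A). Edges now: 4
Op 5: add_edge(C, D). Edges now: 5
Op 6: add_edge(A, D). Edges now: 6
Compute levels (Kahn BFS):
  sources (in-degree 0): B
  process B: level=0
    B->A: in-degree(A)=1, level(A)>=1
    B->C: in-degree(C)=0, level(C)=1, enqueue
    B->D: in-degree(D)=2, level(D)>=1
  process C: level=1
    C->A: in-degree(A)=0, level(A)=2, enqueue
    C->D: in-degree(D)=1, level(D)>=2
  process A: level=2
    A->D: in-degree(D)=0, level(D)=3, enqueue
  process D: level=3
All levels: A:2, B:0, C:1, D:3
level(A) = 2

Answer: 2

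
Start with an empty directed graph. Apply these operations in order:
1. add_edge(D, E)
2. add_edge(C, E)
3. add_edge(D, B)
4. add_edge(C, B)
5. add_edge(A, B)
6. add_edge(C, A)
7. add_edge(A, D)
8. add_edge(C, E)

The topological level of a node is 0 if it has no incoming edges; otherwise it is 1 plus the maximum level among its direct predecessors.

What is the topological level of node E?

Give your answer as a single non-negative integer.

Op 1: add_edge(D, E). Edges now: 1
Op 2: add_edge(C, E). Edges now: 2
Op 3: add_edge(D, B). Edges now: 3
Op 4: add_edge(C, B). Edges now: 4
Op 5: add_edge(A, B). Edges now: 5
Op 6: add_edge(C, A). Edges now: 6
Op 7: add_edge(A, D). Edges now: 7
Op 8: add_edge(C, E) (duplicate, no change). Edges now: 7
Compute levels (Kahn BFS):
  sources (in-degree 0): C
  process C: level=0
    C->A: in-degree(A)=0, level(A)=1, enqueue
    C->B: in-degree(B)=2, level(B)>=1
    C->E: in-degree(E)=1, level(E)>=1
  process A: level=1
    A->B: in-degree(B)=1, level(B)>=2
    A->D: in-degree(D)=0, level(D)=2, enqueue
  process D: level=2
    D->B: in-degree(B)=0, level(B)=3, enqueue
    D->E: in-degree(E)=0, level(E)=3, enqueue
  process B: level=3
  process E: level=3
All levels: A:1, B:3, C:0, D:2, E:3
level(E) = 3

Answer: 3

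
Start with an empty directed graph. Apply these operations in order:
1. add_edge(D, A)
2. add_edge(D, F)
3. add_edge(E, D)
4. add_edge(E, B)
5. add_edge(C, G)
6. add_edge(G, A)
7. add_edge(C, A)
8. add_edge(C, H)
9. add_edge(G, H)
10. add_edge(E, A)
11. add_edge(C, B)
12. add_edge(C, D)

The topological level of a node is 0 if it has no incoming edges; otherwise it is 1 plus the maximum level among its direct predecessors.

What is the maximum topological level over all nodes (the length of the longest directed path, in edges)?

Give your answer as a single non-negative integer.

Answer: 2

Derivation:
Op 1: add_edge(D, A). Edges now: 1
Op 2: add_edge(D, F). Edges now: 2
Op 3: add_edge(E, D). Edges now: 3
Op 4: add_edge(E, B). Edges now: 4
Op 5: add_edge(C, G). Edges now: 5
Op 6: add_edge(G, A). Edges now: 6
Op 7: add_edge(C, A). Edges now: 7
Op 8: add_edge(C, H). Edges now: 8
Op 9: add_edge(G, H). Edges now: 9
Op 10: add_edge(E, A). Edges now: 10
Op 11: add_edge(C, B). Edges now: 11
Op 12: add_edge(C, D). Edges now: 12
Compute levels (Kahn BFS):
  sources (in-degree 0): C, E
  process C: level=0
    C->A: in-degree(A)=3, level(A)>=1
    C->B: in-degree(B)=1, level(B)>=1
    C->D: in-degree(D)=1, level(D)>=1
    C->G: in-degree(G)=0, level(G)=1, enqueue
    C->H: in-degree(H)=1, level(H)>=1
  process E: level=0
    E->A: in-degree(A)=2, level(A)>=1
    E->B: in-degree(B)=0, level(B)=1, enqueue
    E->D: in-degree(D)=0, level(D)=1, enqueue
  process G: level=1
    G->A: in-degree(A)=1, level(A)>=2
    G->H: in-degree(H)=0, level(H)=2, enqueue
  process B: level=1
  process D: level=1
    D->A: in-degree(A)=0, level(A)=2, enqueue
    D->F: in-degree(F)=0, level(F)=2, enqueue
  process H: level=2
  process A: level=2
  process F: level=2
All levels: A:2, B:1, C:0, D:1, E:0, F:2, G:1, H:2
max level = 2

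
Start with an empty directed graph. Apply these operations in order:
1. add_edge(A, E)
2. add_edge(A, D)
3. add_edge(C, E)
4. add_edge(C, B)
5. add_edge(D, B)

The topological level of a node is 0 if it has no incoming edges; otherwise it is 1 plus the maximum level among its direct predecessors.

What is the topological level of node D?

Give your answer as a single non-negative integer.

Answer: 1

Derivation:
Op 1: add_edge(A, E). Edges now: 1
Op 2: add_edge(A, D). Edges now: 2
Op 3: add_edge(C, E). Edges now: 3
Op 4: add_edge(C, B). Edges now: 4
Op 5: add_edge(D, B). Edges now: 5
Compute levels (Kahn BFS):
  sources (in-degree 0): A, C
  process A: level=0
    A->D: in-degree(D)=0, level(D)=1, enqueue
    A->E: in-degree(E)=1, level(E)>=1
  process C: level=0
    C->B: in-degree(B)=1, level(B)>=1
    C->E: in-degree(E)=0, level(E)=1, enqueue
  process D: level=1
    D->B: in-degree(B)=0, level(B)=2, enqueue
  process E: level=1
  process B: level=2
All levels: A:0, B:2, C:0, D:1, E:1
level(D) = 1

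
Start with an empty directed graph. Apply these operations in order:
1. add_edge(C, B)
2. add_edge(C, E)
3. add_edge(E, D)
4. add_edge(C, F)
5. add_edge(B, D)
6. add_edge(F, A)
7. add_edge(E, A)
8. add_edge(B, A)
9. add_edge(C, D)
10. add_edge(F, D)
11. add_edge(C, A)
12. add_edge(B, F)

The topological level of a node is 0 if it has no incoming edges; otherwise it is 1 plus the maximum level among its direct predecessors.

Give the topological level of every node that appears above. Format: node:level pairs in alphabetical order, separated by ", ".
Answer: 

Answer: A:3, B:1, C:0, D:3, E:1, F:2

Derivation:
Op 1: add_edge(C, B). Edges now: 1
Op 2: add_edge(C, E). Edges now: 2
Op 3: add_edge(E, D). Edges now: 3
Op 4: add_edge(C, F). Edges now: 4
Op 5: add_edge(B, D). Edges now: 5
Op 6: add_edge(F, A). Edges now: 6
Op 7: add_edge(E, A). Edges now: 7
Op 8: add_edge(B, A). Edges now: 8
Op 9: add_edge(C, D). Edges now: 9
Op 10: add_edge(F, D). Edges now: 10
Op 11: add_edge(C, A). Edges now: 11
Op 12: add_edge(B, F). Edges now: 12
Compute levels (Kahn BFS):
  sources (in-degree 0): C
  process C: level=0
    C->A: in-degree(A)=3, level(A)>=1
    C->B: in-degree(B)=0, level(B)=1, enqueue
    C->D: in-degree(D)=3, level(D)>=1
    C->E: in-degree(E)=0, level(E)=1, enqueue
    C->F: in-degree(F)=1, level(F)>=1
  process B: level=1
    B->A: in-degree(A)=2, level(A)>=2
    B->D: in-degree(D)=2, level(D)>=2
    B->F: in-degree(F)=0, level(F)=2, enqueue
  process E: level=1
    E->A: in-degree(A)=1, level(A)>=2
    E->D: in-degree(D)=1, level(D)>=2
  process F: level=2
    F->A: in-degree(A)=0, level(A)=3, enqueue
    F->D: in-degree(D)=0, level(D)=3, enqueue
  process A: level=3
  process D: level=3
All levels: A:3, B:1, C:0, D:3, E:1, F:2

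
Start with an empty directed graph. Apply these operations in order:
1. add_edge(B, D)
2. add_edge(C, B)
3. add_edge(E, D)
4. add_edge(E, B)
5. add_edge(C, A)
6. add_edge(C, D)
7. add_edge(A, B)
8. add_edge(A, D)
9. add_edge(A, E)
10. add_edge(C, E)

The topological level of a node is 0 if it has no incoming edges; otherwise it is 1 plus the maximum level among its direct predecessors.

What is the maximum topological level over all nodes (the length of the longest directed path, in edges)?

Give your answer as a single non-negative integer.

Op 1: add_edge(B, D). Edges now: 1
Op 2: add_edge(C, B). Edges now: 2
Op 3: add_edge(E, D). Edges now: 3
Op 4: add_edge(E, B). Edges now: 4
Op 5: add_edge(C, A). Edges now: 5
Op 6: add_edge(C, D). Edges now: 6
Op 7: add_edge(A, B). Edges now: 7
Op 8: add_edge(A, D). Edges now: 8
Op 9: add_edge(A, E). Edges now: 9
Op 10: add_edge(C, E). Edges now: 10
Compute levels (Kahn BFS):
  sources (in-degree 0): C
  process C: level=0
    C->A: in-degree(A)=0, level(A)=1, enqueue
    C->B: in-degree(B)=2, level(B)>=1
    C->D: in-degree(D)=3, level(D)>=1
    C->E: in-degree(E)=1, level(E)>=1
  process A: level=1
    A->B: in-degree(B)=1, level(B)>=2
    A->D: in-degree(D)=2, level(D)>=2
    A->E: in-degree(E)=0, level(E)=2, enqueue
  process E: level=2
    E->B: in-degree(B)=0, level(B)=3, enqueue
    E->D: in-degree(D)=1, level(D)>=3
  process B: level=3
    B->D: in-degree(D)=0, level(D)=4, enqueue
  process D: level=4
All levels: A:1, B:3, C:0, D:4, E:2
max level = 4

Answer: 4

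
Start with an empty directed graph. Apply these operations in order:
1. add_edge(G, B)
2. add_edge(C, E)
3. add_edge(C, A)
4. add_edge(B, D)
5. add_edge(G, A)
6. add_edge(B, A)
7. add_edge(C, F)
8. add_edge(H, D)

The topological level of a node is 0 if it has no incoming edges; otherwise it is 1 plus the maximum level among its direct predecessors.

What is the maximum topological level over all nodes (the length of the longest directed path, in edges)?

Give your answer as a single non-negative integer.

Answer: 2

Derivation:
Op 1: add_edge(G, B). Edges now: 1
Op 2: add_edge(C, E). Edges now: 2
Op 3: add_edge(C, A). Edges now: 3
Op 4: add_edge(B, D). Edges now: 4
Op 5: add_edge(G, A). Edges now: 5
Op 6: add_edge(B, A). Edges now: 6
Op 7: add_edge(C, F). Edges now: 7
Op 8: add_edge(H, D). Edges now: 8
Compute levels (Kahn BFS):
  sources (in-degree 0): C, G, H
  process C: level=0
    C->A: in-degree(A)=2, level(A)>=1
    C->E: in-degree(E)=0, level(E)=1, enqueue
    C->F: in-degree(F)=0, level(F)=1, enqueue
  process G: level=0
    G->A: in-degree(A)=1, level(A)>=1
    G->B: in-degree(B)=0, level(B)=1, enqueue
  process H: level=0
    H->D: in-degree(D)=1, level(D)>=1
  process E: level=1
  process F: level=1
  process B: level=1
    B->A: in-degree(A)=0, level(A)=2, enqueue
    B->D: in-degree(D)=0, level(D)=2, enqueue
  process A: level=2
  process D: level=2
All levels: A:2, B:1, C:0, D:2, E:1, F:1, G:0, H:0
max level = 2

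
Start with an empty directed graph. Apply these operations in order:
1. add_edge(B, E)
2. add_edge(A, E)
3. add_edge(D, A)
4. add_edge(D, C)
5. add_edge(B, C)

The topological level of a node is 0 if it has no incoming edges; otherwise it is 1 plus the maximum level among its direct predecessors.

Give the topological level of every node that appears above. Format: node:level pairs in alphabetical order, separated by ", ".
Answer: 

Answer: A:1, B:0, C:1, D:0, E:2

Derivation:
Op 1: add_edge(B, E). Edges now: 1
Op 2: add_edge(A, E). Edges now: 2
Op 3: add_edge(D, A). Edges now: 3
Op 4: add_edge(D, C). Edges now: 4
Op 5: add_edge(B, C). Edges now: 5
Compute levels (Kahn BFS):
  sources (in-degree 0): B, D
  process B: level=0
    B->C: in-degree(C)=1, level(C)>=1
    B->E: in-degree(E)=1, level(E)>=1
  process D: level=0
    D->A: in-degree(A)=0, level(A)=1, enqueue
    D->C: in-degree(C)=0, level(C)=1, enqueue
  process A: level=1
    A->E: in-degree(E)=0, level(E)=2, enqueue
  process C: level=1
  process E: level=2
All levels: A:1, B:0, C:1, D:0, E:2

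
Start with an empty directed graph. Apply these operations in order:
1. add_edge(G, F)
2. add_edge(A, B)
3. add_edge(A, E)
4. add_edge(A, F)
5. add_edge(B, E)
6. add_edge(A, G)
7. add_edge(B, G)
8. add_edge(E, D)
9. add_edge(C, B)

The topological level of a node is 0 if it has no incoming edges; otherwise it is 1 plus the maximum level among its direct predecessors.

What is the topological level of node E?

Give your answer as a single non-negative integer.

Op 1: add_edge(G, F). Edges now: 1
Op 2: add_edge(A, B). Edges now: 2
Op 3: add_edge(A, E). Edges now: 3
Op 4: add_edge(A, F). Edges now: 4
Op 5: add_edge(B, E). Edges now: 5
Op 6: add_edge(A, G). Edges now: 6
Op 7: add_edge(B, G). Edges now: 7
Op 8: add_edge(E, D). Edges now: 8
Op 9: add_edge(C, B). Edges now: 9
Compute levels (Kahn BFS):
  sources (in-degree 0): A, C
  process A: level=0
    A->B: in-degree(B)=1, level(B)>=1
    A->E: in-degree(E)=1, level(E)>=1
    A->F: in-degree(F)=1, level(F)>=1
    A->G: in-degree(G)=1, level(G)>=1
  process C: level=0
    C->B: in-degree(B)=0, level(B)=1, enqueue
  process B: level=1
    B->E: in-degree(E)=0, level(E)=2, enqueue
    B->G: in-degree(G)=0, level(G)=2, enqueue
  process E: level=2
    E->D: in-degree(D)=0, level(D)=3, enqueue
  process G: level=2
    G->F: in-degree(F)=0, level(F)=3, enqueue
  process D: level=3
  process F: level=3
All levels: A:0, B:1, C:0, D:3, E:2, F:3, G:2
level(E) = 2

Answer: 2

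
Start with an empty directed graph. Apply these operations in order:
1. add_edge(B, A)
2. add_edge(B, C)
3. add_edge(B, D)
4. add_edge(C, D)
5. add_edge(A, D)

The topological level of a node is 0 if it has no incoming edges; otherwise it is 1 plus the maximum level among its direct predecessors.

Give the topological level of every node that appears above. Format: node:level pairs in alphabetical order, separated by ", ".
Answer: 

Op 1: add_edge(B, A). Edges now: 1
Op 2: add_edge(B, C). Edges now: 2
Op 3: add_edge(B, D). Edges now: 3
Op 4: add_edge(C, D). Edges now: 4
Op 5: add_edge(A, D). Edges now: 5
Compute levels (Kahn BFS):
  sources (in-degree 0): B
  process B: level=0
    B->A: in-degree(A)=0, level(A)=1, enqueue
    B->C: in-degree(C)=0, level(C)=1, enqueue
    B->D: in-degree(D)=2, level(D)>=1
  process A: level=1
    A->D: in-degree(D)=1, level(D)>=2
  process C: level=1
    C->D: in-degree(D)=0, level(D)=2, enqueue
  process D: level=2
All levels: A:1, B:0, C:1, D:2

Answer: A:1, B:0, C:1, D:2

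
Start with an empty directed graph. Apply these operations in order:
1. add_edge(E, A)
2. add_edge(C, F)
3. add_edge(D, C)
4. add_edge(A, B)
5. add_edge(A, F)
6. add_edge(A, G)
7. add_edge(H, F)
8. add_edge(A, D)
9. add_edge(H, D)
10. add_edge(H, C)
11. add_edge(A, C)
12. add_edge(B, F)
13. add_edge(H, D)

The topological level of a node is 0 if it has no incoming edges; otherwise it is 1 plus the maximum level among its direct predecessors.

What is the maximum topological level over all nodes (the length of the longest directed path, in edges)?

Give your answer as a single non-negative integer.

Op 1: add_edge(E, A). Edges now: 1
Op 2: add_edge(C, F). Edges now: 2
Op 3: add_edge(D, C). Edges now: 3
Op 4: add_edge(A, B). Edges now: 4
Op 5: add_edge(A, F). Edges now: 5
Op 6: add_edge(A, G). Edges now: 6
Op 7: add_edge(H, F). Edges now: 7
Op 8: add_edge(A, D). Edges now: 8
Op 9: add_edge(H, D). Edges now: 9
Op 10: add_edge(H, C). Edges now: 10
Op 11: add_edge(A, C). Edges now: 11
Op 12: add_edge(B, F). Edges now: 12
Op 13: add_edge(H, D) (duplicate, no change). Edges now: 12
Compute levels (Kahn BFS):
  sources (in-degree 0): E, H
  process E: level=0
    E->A: in-degree(A)=0, level(A)=1, enqueue
  process H: level=0
    H->C: in-degree(C)=2, level(C)>=1
    H->D: in-degree(D)=1, level(D)>=1
    H->F: in-degree(F)=3, level(F)>=1
  process A: level=1
    A->B: in-degree(B)=0, level(B)=2, enqueue
    A->C: in-degree(C)=1, level(C)>=2
    A->D: in-degree(D)=0, level(D)=2, enqueue
    A->F: in-degree(F)=2, level(F)>=2
    A->G: in-degree(G)=0, level(G)=2, enqueue
  process B: level=2
    B->F: in-degree(F)=1, level(F)>=3
  process D: level=2
    D->C: in-degree(C)=0, level(C)=3, enqueue
  process G: level=2
  process C: level=3
    C->F: in-degree(F)=0, level(F)=4, enqueue
  process F: level=4
All levels: A:1, B:2, C:3, D:2, E:0, F:4, G:2, H:0
max level = 4

Answer: 4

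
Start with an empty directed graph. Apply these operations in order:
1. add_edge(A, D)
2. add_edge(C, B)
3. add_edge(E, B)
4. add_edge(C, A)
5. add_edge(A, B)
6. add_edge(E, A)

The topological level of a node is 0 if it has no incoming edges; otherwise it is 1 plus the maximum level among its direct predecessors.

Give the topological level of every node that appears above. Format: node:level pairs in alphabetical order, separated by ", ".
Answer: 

Answer: A:1, B:2, C:0, D:2, E:0

Derivation:
Op 1: add_edge(A, D). Edges now: 1
Op 2: add_edge(C, B). Edges now: 2
Op 3: add_edge(E, B). Edges now: 3
Op 4: add_edge(C, A). Edges now: 4
Op 5: add_edge(A, B). Edges now: 5
Op 6: add_edge(E, A). Edges now: 6
Compute levels (Kahn BFS):
  sources (in-degree 0): C, E
  process C: level=0
    C->A: in-degree(A)=1, level(A)>=1
    C->B: in-degree(B)=2, level(B)>=1
  process E: level=0
    E->A: in-degree(A)=0, level(A)=1, enqueue
    E->B: in-degree(B)=1, level(B)>=1
  process A: level=1
    A->B: in-degree(B)=0, level(B)=2, enqueue
    A->D: in-degree(D)=0, level(D)=2, enqueue
  process B: level=2
  process D: level=2
All levels: A:1, B:2, C:0, D:2, E:0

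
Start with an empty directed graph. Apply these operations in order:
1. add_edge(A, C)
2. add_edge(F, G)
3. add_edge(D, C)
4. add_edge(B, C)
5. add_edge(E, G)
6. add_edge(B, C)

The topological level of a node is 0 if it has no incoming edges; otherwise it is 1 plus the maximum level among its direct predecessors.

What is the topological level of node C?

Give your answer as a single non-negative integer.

Answer: 1

Derivation:
Op 1: add_edge(A, C). Edges now: 1
Op 2: add_edge(F, G). Edges now: 2
Op 3: add_edge(D, C). Edges now: 3
Op 4: add_edge(B, C). Edges now: 4
Op 5: add_edge(E, G). Edges now: 5
Op 6: add_edge(B, C) (duplicate, no change). Edges now: 5
Compute levels (Kahn BFS):
  sources (in-degree 0): A, B, D, E, F
  process A: level=0
    A->C: in-degree(C)=2, level(C)>=1
  process B: level=0
    B->C: in-degree(C)=1, level(C)>=1
  process D: level=0
    D->C: in-degree(C)=0, level(C)=1, enqueue
  process E: level=0
    E->G: in-degree(G)=1, level(G)>=1
  process F: level=0
    F->G: in-degree(G)=0, level(G)=1, enqueue
  process C: level=1
  process G: level=1
All levels: A:0, B:0, C:1, D:0, E:0, F:0, G:1
level(C) = 1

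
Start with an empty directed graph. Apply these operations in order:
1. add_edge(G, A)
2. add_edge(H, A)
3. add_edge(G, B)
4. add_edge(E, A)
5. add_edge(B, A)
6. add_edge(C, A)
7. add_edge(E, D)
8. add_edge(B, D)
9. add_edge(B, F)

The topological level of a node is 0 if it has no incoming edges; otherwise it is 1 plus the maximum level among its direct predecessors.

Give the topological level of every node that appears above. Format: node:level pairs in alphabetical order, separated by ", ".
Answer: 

Answer: A:2, B:1, C:0, D:2, E:0, F:2, G:0, H:0

Derivation:
Op 1: add_edge(G, A). Edges now: 1
Op 2: add_edge(H, A). Edges now: 2
Op 3: add_edge(G, B). Edges now: 3
Op 4: add_edge(E, A). Edges now: 4
Op 5: add_edge(B, A). Edges now: 5
Op 6: add_edge(C, A). Edges now: 6
Op 7: add_edge(E, D). Edges now: 7
Op 8: add_edge(B, D). Edges now: 8
Op 9: add_edge(B, F). Edges now: 9
Compute levels (Kahn BFS):
  sources (in-degree 0): C, E, G, H
  process C: level=0
    C->A: in-degree(A)=4, level(A)>=1
  process E: level=0
    E->A: in-degree(A)=3, level(A)>=1
    E->D: in-degree(D)=1, level(D)>=1
  process G: level=0
    G->A: in-degree(A)=2, level(A)>=1
    G->B: in-degree(B)=0, level(B)=1, enqueue
  process H: level=0
    H->A: in-degree(A)=1, level(A)>=1
  process B: level=1
    B->A: in-degree(A)=0, level(A)=2, enqueue
    B->D: in-degree(D)=0, level(D)=2, enqueue
    B->F: in-degree(F)=0, level(F)=2, enqueue
  process A: level=2
  process D: level=2
  process F: level=2
All levels: A:2, B:1, C:0, D:2, E:0, F:2, G:0, H:0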